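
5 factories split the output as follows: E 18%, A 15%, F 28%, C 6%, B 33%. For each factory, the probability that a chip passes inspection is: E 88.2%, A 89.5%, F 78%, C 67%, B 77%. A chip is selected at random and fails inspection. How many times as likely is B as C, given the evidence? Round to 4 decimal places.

3.8333

Taking complements, P(nonconforming | each) = E 0.118, A 0.105, F 0.22, C 0.33, B 0.23.
Compute prior × likelihood for every hypothesis:
  E: 0.18 × 0.118 = 0.02124
  A: 0.15 × 0.105 = 0.01575
  F: 0.28 × 0.22 = 0.0616
  C: 0.06 × 0.33 = 0.0198
  B: 0.33 × 0.23 = 0.0759
Normalizing constant = 0.19429.
The ratio is 0.0759 / 0.0198 (the normalizer cancels) = 3.8333.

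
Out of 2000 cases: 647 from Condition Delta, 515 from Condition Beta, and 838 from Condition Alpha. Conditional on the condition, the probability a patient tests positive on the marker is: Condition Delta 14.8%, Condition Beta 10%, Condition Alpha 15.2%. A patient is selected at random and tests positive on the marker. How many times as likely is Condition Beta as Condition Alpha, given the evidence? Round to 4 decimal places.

0.4043

Prior × likelihood for each hypothesis:
  Condition Delta: 0.3235 × 0.148 = 0.047878
  Condition Beta: 0.2575 × 0.1 = 0.02575
  Condition Alpha: 0.419 × 0.152 = 0.063688
Total = 0.137316.
The ratio is 0.02575 / 0.063688 (the normalizer cancels) = 0.4043.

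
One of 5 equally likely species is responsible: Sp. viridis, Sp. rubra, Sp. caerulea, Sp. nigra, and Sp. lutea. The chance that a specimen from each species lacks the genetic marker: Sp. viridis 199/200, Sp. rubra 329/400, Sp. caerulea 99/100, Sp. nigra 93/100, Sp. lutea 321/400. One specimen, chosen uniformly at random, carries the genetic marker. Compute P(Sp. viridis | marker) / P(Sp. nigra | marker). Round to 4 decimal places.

Taking complements, P(marker | each) = Sp. viridis 0.005, Sp. rubra 0.1775, Sp. caerulea 0.01, Sp. nigra 0.07, Sp. lutea 0.1975.
Since the prior is uniform, the posterior is proportional to the likelihood:
  Sp. viridis: 0.005
  Sp. rubra: 0.1775
  Sp. caerulea: 0.01
  Sp. nigra: 0.07
  Sp. lutea: 0.1975
Sum = 0.46.
The ratio is 0.005 / 0.07 (the normalizer cancels) = 0.0714.

0.0714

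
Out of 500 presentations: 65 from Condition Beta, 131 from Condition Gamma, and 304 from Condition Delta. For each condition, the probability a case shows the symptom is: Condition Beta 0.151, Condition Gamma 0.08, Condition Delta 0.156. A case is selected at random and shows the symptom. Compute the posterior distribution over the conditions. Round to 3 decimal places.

Prior × likelihood for each hypothesis:
  Condition Beta: 0.13 × 0.151 = 0.01963
  Condition Gamma: 0.262 × 0.08 = 0.02096
  Condition Delta: 0.608 × 0.156 = 0.094848
Normalizing constant = 0.135438.
P(Condition Beta | symptomatic) = 0.01963/0.135438 ≈ 0.145
P(Condition Gamma | symptomatic) = 0.02096/0.135438 ≈ 0.155
P(Condition Delta | symptomatic) = 0.094848/0.135438 ≈ 0.700
(Check: 0.145+0.155+0.700 = 1.000.)

Condition Beta 0.145, Condition Gamma 0.155, Condition Delta 0.700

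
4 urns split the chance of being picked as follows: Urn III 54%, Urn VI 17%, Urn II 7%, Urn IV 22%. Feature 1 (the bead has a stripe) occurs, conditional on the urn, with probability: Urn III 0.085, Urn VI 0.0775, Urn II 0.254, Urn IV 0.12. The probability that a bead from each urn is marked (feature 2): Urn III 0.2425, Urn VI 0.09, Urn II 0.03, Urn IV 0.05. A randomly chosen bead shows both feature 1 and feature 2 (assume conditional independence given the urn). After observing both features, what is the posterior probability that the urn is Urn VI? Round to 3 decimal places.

0.084

By Bayes' rule, posterior ∝ prior × likelihood:
  Urn III: 0.54 × 0.085 × 0.2425 = 0.01113075
  Urn VI: 0.17 × 0.0775 × 0.09 = 0.00118575
  Urn II: 0.07 × 0.254 × 0.03 = 0.0005334
  Urn IV: 0.22 × 0.12 × 0.05 = 0.00132
Sum = 0.0141699.
P(Urn VI | evidence) = 0.00118575 / 0.0141699 ≈ 0.084.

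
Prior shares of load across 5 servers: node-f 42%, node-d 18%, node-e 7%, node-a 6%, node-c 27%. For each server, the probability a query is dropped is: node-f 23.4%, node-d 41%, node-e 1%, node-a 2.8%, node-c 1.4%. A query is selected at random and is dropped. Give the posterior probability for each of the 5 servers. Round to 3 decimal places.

Prior × likelihood for each hypothesis:
  node-f: 0.42 × 0.234 = 0.09828
  node-d: 0.18 × 0.41 = 0.0738
  node-e: 0.07 × 0.01 = 0.0007
  node-a: 0.06 × 0.028 = 0.00168
  node-c: 0.27 × 0.014 = 0.00378
Normalizing constant = 0.17824.
P(node-f | dropped) = 0.09828/0.17824 ≈ 0.551
P(node-d | dropped) = 0.0738/0.17824 ≈ 0.414
P(node-e | dropped) = 0.0007/0.17824 ≈ 0.004
P(node-a | dropped) = 0.00168/0.17824 ≈ 0.009
P(node-c | dropped) = 0.00378/0.17824 ≈ 0.021

node-f 0.551, node-d 0.414, node-e 0.004, node-a 0.009, node-c 0.021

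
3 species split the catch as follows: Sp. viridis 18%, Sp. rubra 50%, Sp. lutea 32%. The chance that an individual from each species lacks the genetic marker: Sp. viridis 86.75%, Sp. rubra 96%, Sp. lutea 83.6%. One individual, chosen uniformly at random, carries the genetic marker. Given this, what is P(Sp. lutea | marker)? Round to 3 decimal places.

Taking complements, P(marker | each) = Sp. viridis 0.1325, Sp. rubra 0.04, Sp. lutea 0.164.
Prior × likelihood for each hypothesis:
  Sp. viridis: 0.18 × 0.1325 = 0.02385
  Sp. rubra: 0.5 × 0.04 = 0.02
  Sp. lutea: 0.32 × 0.164 = 0.05248
Total = 0.09633.
P(Sp. lutea | evidence) = 0.05248 / 0.09633 ≈ 0.545.

0.545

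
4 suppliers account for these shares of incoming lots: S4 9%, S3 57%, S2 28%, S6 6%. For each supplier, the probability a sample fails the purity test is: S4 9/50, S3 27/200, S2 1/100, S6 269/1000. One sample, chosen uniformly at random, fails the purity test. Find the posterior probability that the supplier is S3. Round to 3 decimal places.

0.687

By Bayes' rule, posterior ∝ prior × likelihood:
  S4: 0.09 × 0.18 = 0.0162
  S3: 0.57 × 0.135 = 0.07695
  S2: 0.28 × 0.01 = 0.0028
  S6: 0.06 × 0.269 = 0.01614
Normalizing constant = 0.11209.
P(S3 | evidence) = 0.07695 / 0.11209 ≈ 0.687.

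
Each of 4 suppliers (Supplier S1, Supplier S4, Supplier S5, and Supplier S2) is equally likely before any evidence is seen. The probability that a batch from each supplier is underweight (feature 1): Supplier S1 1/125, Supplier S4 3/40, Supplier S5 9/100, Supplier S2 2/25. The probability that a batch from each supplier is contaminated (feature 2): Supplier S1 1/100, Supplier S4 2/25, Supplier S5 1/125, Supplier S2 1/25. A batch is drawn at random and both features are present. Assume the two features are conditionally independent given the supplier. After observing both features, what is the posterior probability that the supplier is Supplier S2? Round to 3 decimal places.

0.320

Since the prior is uniform, the posterior is proportional to the likelihood:
  Supplier S1: 0.008 × 0.01 = 0.00008
  Supplier S4: 0.075 × 0.08 = 0.006
  Supplier S5: 0.09 × 0.008 = 0.00072
  Supplier S2: 0.08 × 0.04 = 0.0032
Sum = 0.01.
P(Supplier S2 | evidence) = 0.0032 / 0.01 ≈ 0.320.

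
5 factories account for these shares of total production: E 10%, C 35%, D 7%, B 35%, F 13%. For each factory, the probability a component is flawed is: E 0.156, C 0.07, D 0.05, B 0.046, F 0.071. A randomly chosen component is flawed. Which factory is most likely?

By Bayes' rule, posterior ∝ prior × likelihood:
  E: 0.1 × 0.156 = 0.0156
  C: 0.35 × 0.07 = 0.0245
  D: 0.07 × 0.05 = 0.0035
  B: 0.35 × 0.046 = 0.0161
  F: 0.13 × 0.071 = 0.00923
Total = 0.06893.
Largest term belongs to C, so C is most probable.

C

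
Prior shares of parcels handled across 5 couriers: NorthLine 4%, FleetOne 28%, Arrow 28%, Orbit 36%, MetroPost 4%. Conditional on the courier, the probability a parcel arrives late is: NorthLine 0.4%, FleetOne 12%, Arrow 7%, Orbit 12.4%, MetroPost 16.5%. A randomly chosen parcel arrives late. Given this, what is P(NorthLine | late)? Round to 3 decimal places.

Compute prior × likelihood for every hypothesis:
  NorthLine: 0.04 × 0.004 = 0.00016
  FleetOne: 0.28 × 0.12 = 0.0336
  Arrow: 0.28 × 0.07 = 0.0196
  Orbit: 0.36 × 0.124 = 0.04464
  MetroPost: 0.04 × 0.165 = 0.0066
Total = 0.1046.
P(NorthLine | evidence) = 0.00016 / 0.1046 ≈ 0.002.

0.002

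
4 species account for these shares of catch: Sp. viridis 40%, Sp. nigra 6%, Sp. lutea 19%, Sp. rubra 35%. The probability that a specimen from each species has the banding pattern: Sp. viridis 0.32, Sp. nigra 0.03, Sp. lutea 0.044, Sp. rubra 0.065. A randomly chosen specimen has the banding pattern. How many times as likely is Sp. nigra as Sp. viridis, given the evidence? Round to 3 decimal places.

Compute prior × likelihood for every hypothesis:
  Sp. viridis: 0.4 × 0.32 = 0.128
  Sp. nigra: 0.06 × 0.03 = 0.0018
  Sp. lutea: 0.19 × 0.044 = 0.00836
  Sp. rubra: 0.35 × 0.065 = 0.02275
Sum = 0.16091.
The ratio is 0.0018 / 0.128 (the normalizer cancels) = 0.014.

0.014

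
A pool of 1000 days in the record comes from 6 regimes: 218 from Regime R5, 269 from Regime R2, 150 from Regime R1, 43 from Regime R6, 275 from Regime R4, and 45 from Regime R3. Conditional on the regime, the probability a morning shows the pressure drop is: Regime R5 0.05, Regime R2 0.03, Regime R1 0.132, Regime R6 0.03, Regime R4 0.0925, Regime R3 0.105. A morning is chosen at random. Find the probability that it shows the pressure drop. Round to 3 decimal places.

0.070

Unnormalized posteriors (prior × likelihood):
  Regime R5: 0.218 × 0.05 = 0.0109
  Regime R2: 0.269 × 0.03 = 0.00807
  Regime R1: 0.15 × 0.132 = 0.0198
  Regime R6: 0.043 × 0.03 = 0.00129
  Regime R4: 0.275 × 0.0925 = 0.0254375
  Regime R3: 0.045 × 0.105 = 0.004725
P(drop) = 0.0109 + 0.00807 + 0.0198 + 0.00129 + 0.0254375 + 0.004725 = 0.0702225 → 0.070.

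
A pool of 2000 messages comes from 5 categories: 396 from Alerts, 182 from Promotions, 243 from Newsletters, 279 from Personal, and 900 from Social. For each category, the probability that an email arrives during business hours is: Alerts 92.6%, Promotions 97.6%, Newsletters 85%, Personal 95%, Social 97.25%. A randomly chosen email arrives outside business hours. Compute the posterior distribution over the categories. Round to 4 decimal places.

Alerts 0.2693, Promotions 0.0401, Newsletters 0.3350, Personal 0.1282, Social 0.2274

Taking complements, P(off-hours | each) = Alerts 0.074, Promotions 0.024, Newsletters 0.15, Personal 0.05, Social 0.0275.
Compute prior × likelihood for every hypothesis:
  Alerts: 0.198 × 0.074 = 0.014652
  Promotions: 0.091 × 0.024 = 0.002184
  Newsletters: 0.1215 × 0.15 = 0.018225
  Personal: 0.1395 × 0.05 = 0.006975
  Social: 0.45 × 0.0275 = 0.012375
Sum = 0.054411.
P(Alerts | off-hours) = 0.014652/0.054411 ≈ 0.2693
P(Promotions | off-hours) = 0.002184/0.054411 ≈ 0.0401
P(Newsletters | off-hours) = 0.018225/0.054411 ≈ 0.3350
P(Personal | off-hours) = 0.006975/0.054411 ≈ 0.1282
P(Social | off-hours) = 0.012375/0.054411 ≈ 0.2274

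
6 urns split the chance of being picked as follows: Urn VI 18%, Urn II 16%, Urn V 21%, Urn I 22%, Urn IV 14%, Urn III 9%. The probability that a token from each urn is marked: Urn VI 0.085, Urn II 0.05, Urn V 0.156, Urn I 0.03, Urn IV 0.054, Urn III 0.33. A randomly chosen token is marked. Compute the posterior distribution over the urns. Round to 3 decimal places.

Urn VI 0.153, Urn II 0.080, Urn V 0.328, Urn I 0.066, Urn IV 0.076, Urn III 0.297

Unnormalized posteriors (prior × likelihood):
  Urn VI: 0.18 × 0.085 = 0.0153
  Urn II: 0.16 × 0.05 = 0.008
  Urn V: 0.21 × 0.156 = 0.03276
  Urn I: 0.22 × 0.03 = 0.0066
  Urn IV: 0.14 × 0.054 = 0.00756
  Urn III: 0.09 × 0.33 = 0.0297
Total = 0.09992.
P(Urn VI | marked) = 0.0153/0.09992 ≈ 0.153
P(Urn II | marked) = 0.008/0.09992 ≈ 0.080
P(Urn V | marked) = 0.03276/0.09992 ≈ 0.328
P(Urn I | marked) = 0.0066/0.09992 ≈ 0.066
P(Urn IV | marked) = 0.00756/0.09992 ≈ 0.076
P(Urn III | marked) = 0.0297/0.09992 ≈ 0.297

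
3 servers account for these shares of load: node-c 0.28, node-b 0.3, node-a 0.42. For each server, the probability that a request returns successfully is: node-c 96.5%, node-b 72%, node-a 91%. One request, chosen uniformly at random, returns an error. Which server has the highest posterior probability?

Taking complements, P(error | each) = node-c 0.035, node-b 0.28, node-a 0.09.
By Bayes' rule, posterior ∝ prior × likelihood:
  node-c: 0.28 × 0.035 = 0.0098
  node-b: 0.3 × 0.28 = 0.084
  node-a: 0.42 × 0.09 = 0.0378
Total = 0.1316.
Largest term belongs to node-b, so node-b is most probable.

node-b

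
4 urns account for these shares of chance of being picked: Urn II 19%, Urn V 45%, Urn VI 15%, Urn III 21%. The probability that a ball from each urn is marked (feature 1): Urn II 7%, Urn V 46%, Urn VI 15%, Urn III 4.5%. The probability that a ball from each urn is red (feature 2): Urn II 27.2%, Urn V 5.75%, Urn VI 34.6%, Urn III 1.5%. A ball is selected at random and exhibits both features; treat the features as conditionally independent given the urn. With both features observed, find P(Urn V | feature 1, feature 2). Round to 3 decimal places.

0.508

By Bayes' rule, posterior ∝ prior × likelihood:
  Urn II: 0.19 × 0.07 × 0.272 = 0.0036176
  Urn V: 0.45 × 0.46 × 0.0575 = 0.0119025
  Urn VI: 0.15 × 0.15 × 0.346 = 0.007785
  Urn III: 0.21 × 0.045 × 0.015 = 0.00014175
Sum = 0.02344685.
P(Urn V | evidence) = 0.0119025 / 0.02344685 ≈ 0.508.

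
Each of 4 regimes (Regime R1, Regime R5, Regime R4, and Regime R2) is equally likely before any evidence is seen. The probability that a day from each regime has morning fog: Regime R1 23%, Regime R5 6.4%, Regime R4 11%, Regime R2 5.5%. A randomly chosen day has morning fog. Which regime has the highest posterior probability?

Regime R1

With a uniform prior (1/4 each), posterior ∝ likelihood:
  Regime R1: 0.23
  Regime R5: 0.064
  Regime R4: 0.11
  Regime R2: 0.055
Total = 0.459.
Largest term belongs to Regime R1, so Regime R1 is most probable.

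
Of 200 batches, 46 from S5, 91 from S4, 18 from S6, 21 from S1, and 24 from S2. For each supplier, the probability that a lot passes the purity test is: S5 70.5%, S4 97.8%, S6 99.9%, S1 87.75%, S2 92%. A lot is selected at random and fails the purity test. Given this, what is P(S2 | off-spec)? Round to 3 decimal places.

Taking complements, P(off-spec | each) = S5 0.295, S4 0.022, S6 0.001, S1 0.1225, S2 0.08.
Prior × likelihood for each hypothesis:
  S5: 0.23 × 0.295 = 0.06785
  S4: 0.455 × 0.022 = 0.01001
  S6: 0.09 × 0.001 = 0.00009
  S1: 0.105 × 0.1225 = 0.0128625
  S2: 0.12 × 0.08 = 0.0096
Normalizing constant = 0.1004125.
P(S2 | evidence) = 0.0096 / 0.1004125 ≈ 0.096.

0.096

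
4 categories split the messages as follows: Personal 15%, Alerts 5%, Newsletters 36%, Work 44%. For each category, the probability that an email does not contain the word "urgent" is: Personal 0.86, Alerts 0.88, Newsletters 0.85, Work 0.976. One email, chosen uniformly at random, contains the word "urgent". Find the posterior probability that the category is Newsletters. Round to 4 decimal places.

Taking complements, P(urgent-flag | each) = Personal 0.14, Alerts 0.12, Newsletters 0.15, Work 0.024.
Prior × likelihood for each hypothesis:
  Personal: 0.15 × 0.14 = 0.021
  Alerts: 0.05 × 0.12 = 0.006
  Newsletters: 0.36 × 0.15 = 0.054
  Work: 0.44 × 0.024 = 0.01056
Normalizing constant = 0.09156.
P(Newsletters | evidence) = 0.054 / 0.09156 ≈ 0.5898.

0.5898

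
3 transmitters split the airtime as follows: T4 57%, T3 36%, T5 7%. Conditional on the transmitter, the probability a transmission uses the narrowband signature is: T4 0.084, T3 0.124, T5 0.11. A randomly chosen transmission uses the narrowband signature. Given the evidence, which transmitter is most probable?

T4

Compute prior × likelihood for every hypothesis:
  T4: 0.57 × 0.084 = 0.04788
  T3: 0.36 × 0.124 = 0.04464
  T5: 0.07 × 0.11 = 0.0077
Normalizing constant = 0.10022.
Largest term belongs to T4, so T4 is most probable.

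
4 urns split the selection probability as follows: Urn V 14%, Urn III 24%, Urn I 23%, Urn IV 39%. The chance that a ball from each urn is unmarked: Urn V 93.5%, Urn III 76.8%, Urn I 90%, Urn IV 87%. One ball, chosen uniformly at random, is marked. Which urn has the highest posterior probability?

Urn III

Taking complements, P(marked | each) = Urn V 0.065, Urn III 0.232, Urn I 0.1, Urn IV 0.13.
Compute prior × likelihood for every hypothesis:
  Urn V: 0.14 × 0.065 = 0.0091
  Urn III: 0.24 × 0.232 = 0.05568
  Urn I: 0.23 × 0.1 = 0.023
  Urn IV: 0.39 × 0.13 = 0.0507
Total = 0.13848.
Largest term belongs to Urn III, so Urn III is most probable.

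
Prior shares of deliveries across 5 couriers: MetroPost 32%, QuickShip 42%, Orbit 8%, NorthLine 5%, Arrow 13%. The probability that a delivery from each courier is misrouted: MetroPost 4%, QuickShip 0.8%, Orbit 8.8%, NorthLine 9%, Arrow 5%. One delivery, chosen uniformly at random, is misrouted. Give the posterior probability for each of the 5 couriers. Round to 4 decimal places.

Prior × likelihood for each hypothesis:
  MetroPost: 0.32 × 0.04 = 0.0128
  QuickShip: 0.42 × 0.008 = 0.00336
  Orbit: 0.08 × 0.088 = 0.00704
  NorthLine: 0.05 × 0.09 = 0.0045
  Arrow: 0.13 × 0.05 = 0.0065
Normalizing constant = 0.0342.
P(MetroPost | misrouted) = 0.0128/0.0342 ≈ 0.3743
P(QuickShip | misrouted) = 0.00336/0.0342 ≈ 0.0982
P(Orbit | misrouted) = 0.00704/0.0342 ≈ 0.2058
P(NorthLine | misrouted) = 0.0045/0.0342 ≈ 0.1316
P(Arrow | misrouted) = 0.0065/0.0342 ≈ 0.1901

MetroPost 0.3743, QuickShip 0.0982, Orbit 0.2058, NorthLine 0.1316, Arrow 0.1901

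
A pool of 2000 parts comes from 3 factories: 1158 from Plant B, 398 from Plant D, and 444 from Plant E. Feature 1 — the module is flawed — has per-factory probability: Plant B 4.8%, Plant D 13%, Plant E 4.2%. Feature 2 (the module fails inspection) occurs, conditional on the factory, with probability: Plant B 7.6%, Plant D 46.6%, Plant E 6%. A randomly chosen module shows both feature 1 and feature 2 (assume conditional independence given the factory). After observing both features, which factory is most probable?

Prior × likelihood for each hypothesis:
  Plant B: 0.579 × 0.048 × 0.076 = 0.002112192
  Plant D: 0.199 × 0.13 × 0.466 = 0.01205542
  Plant E: 0.222 × 0.042 × 0.06 = 0.00055944
Sum = 0.014727052.
Largest term belongs to Plant D, so Plant D is most probable.

Plant D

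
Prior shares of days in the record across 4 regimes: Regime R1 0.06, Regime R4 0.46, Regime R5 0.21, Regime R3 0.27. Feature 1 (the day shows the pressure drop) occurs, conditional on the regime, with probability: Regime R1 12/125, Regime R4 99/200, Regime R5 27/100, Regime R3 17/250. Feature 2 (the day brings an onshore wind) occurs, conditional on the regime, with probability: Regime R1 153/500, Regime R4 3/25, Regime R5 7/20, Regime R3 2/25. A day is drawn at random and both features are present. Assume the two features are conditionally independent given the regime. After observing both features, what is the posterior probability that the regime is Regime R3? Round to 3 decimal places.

By Bayes' rule, posterior ∝ prior × likelihood:
  Regime R1: 0.06 × 0.096 × 0.306 = 0.00176256
  Regime R4: 0.46 × 0.495 × 0.12 = 0.027324
  Regime R5: 0.21 × 0.27 × 0.35 = 0.019845
  Regime R3: 0.27 × 0.068 × 0.08 = 0.0014688
Total = 0.05040036.
P(Regime R3 | evidence) = 0.0014688 / 0.05040036 ≈ 0.029.

0.029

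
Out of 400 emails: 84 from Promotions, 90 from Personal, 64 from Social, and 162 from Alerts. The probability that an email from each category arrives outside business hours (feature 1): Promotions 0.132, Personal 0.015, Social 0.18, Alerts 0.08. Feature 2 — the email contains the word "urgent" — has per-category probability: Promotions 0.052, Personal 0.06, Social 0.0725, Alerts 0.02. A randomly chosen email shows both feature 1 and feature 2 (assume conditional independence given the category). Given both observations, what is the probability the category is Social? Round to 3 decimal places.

Compute prior × likelihood for every hypothesis:
  Promotions: 0.21 × 0.132 × 0.052 = 0.00144144
  Personal: 0.225 × 0.015 × 0.06 = 0.0002025
  Social: 0.16 × 0.18 × 0.0725 = 0.002088
  Alerts: 0.405 × 0.08 × 0.02 = 0.000648
Normalizing constant = 0.00437994.
P(Social | evidence) = 0.002088 / 0.00437994 ≈ 0.477.

0.477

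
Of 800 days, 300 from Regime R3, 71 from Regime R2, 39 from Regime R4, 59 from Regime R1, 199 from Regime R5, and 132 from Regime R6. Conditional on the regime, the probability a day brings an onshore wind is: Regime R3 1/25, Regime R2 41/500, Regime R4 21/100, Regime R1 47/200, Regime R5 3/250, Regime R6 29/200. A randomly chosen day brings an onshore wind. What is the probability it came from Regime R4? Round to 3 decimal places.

0.133

Unnormalized posteriors (prior × likelihood):
  Regime R3: 0.375 × 0.04 = 0.015
  Regime R2: 0.08875 × 0.082 = 0.0072775
  Regime R4: 0.04875 × 0.21 = 0.0102375
  Regime R1: 0.07375 × 0.235 = 0.01733125
  Regime R5: 0.24875 × 0.012 = 0.002985
  Regime R6: 0.165 × 0.145 = 0.023925
Total = 0.07675625.
P(Regime R4 | evidence) = 0.0102375 / 0.07675625 ≈ 0.133.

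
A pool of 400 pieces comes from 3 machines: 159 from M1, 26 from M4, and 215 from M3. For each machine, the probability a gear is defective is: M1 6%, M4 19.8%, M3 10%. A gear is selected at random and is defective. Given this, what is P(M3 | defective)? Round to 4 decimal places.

0.5941

Unnormalized posteriors (prior × likelihood):
  M1: 0.3975 × 0.06 = 0.02385
  M4: 0.065 × 0.198 = 0.01287
  M3: 0.5375 × 0.1 = 0.05375
Normalizing constant = 0.09047.
P(M3 | evidence) = 0.05375 / 0.09047 ≈ 0.5941.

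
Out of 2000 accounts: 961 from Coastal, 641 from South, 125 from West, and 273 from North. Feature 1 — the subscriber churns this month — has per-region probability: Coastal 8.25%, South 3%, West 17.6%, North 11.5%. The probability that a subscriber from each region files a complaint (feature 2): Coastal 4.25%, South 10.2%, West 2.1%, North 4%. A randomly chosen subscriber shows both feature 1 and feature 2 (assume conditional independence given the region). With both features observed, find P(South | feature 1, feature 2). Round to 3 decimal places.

Unnormalized posteriors (prior × likelihood):
  Coastal: 0.4805 × 0.0825 × 0.0425 = 0.001684753125
  South: 0.3205 × 0.03 × 0.102 = 0.00098073
  West: 0.0625 × 0.176 × 0.021 = 0.000231
  North: 0.1365 × 0.115 × 0.04 = 0.0006279
Sum = 0.003524383125.
P(South | evidence) = 0.00098073 / 0.003524383125 ≈ 0.278.

0.278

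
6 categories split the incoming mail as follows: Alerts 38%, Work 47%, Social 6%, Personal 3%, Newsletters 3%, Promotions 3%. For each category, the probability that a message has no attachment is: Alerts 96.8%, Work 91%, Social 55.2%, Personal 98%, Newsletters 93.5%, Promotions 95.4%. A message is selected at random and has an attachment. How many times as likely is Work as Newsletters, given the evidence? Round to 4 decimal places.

21.6923

Taking complements, P(attachment | each) = Alerts 0.032, Work 0.09, Social 0.448, Personal 0.02, Newsletters 0.065, Promotions 0.046.
Unnormalized posteriors (prior × likelihood):
  Alerts: 0.38 × 0.032 = 0.01216
  Work: 0.47 × 0.09 = 0.0423
  Social: 0.06 × 0.448 = 0.02688
  Personal: 0.03 × 0.02 = 0.0006
  Newsletters: 0.03 × 0.065 = 0.00195
  Promotions: 0.03 × 0.046 = 0.00138
Normalizing constant = 0.08527.
The ratio is 0.0423 / 0.00195 (the normalizer cancels) = 21.6923.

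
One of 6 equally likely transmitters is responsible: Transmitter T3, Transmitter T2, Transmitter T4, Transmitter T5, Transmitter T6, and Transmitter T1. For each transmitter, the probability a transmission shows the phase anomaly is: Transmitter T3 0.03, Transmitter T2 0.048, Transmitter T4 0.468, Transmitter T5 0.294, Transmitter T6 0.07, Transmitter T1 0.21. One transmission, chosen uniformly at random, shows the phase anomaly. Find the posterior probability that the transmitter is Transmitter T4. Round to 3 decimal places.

Since the prior is uniform, the posterior is proportional to the likelihood:
  Transmitter T3: 0.03
  Transmitter T2: 0.048
  Transmitter T4: 0.468
  Transmitter T5: 0.294
  Transmitter T6: 0.07
  Transmitter T1: 0.21
Sum = 1.12.
P(Transmitter T4 | evidence) = 0.468 / 1.12 ≈ 0.418.

0.418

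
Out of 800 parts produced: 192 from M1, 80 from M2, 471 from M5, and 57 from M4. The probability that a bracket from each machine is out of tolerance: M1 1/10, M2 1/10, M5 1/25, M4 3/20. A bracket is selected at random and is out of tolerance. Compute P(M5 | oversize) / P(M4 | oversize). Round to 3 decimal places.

2.204

Compute prior × likelihood for every hypothesis:
  M1: 0.24 × 0.1 = 0.024
  M2: 0.1 × 0.1 = 0.01
  M5: 0.58875 × 0.04 = 0.02355
  M4: 0.07125 × 0.15 = 0.0106875
Sum = 0.0682375.
The ratio is 0.02355 / 0.0106875 (the normalizer cancels) = 2.204.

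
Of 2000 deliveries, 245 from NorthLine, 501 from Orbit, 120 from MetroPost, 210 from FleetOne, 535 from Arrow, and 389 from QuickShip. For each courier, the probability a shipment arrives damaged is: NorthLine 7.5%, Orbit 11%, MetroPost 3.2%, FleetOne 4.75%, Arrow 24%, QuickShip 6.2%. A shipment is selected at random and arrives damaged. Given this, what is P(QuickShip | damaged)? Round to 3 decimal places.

By Bayes' rule, posterior ∝ prior × likelihood:
  NorthLine: 0.1225 × 0.075 = 0.0091875
  Orbit: 0.2505 × 0.11 = 0.027555
  MetroPost: 0.06 × 0.032 = 0.00192
  FleetOne: 0.105 × 0.0475 = 0.0049875
  Arrow: 0.2675 × 0.24 = 0.0642
  QuickShip: 0.1945 × 0.062 = 0.012059
Sum = 0.119909.
P(QuickShip | evidence) = 0.012059 / 0.119909 ≈ 0.101.

0.101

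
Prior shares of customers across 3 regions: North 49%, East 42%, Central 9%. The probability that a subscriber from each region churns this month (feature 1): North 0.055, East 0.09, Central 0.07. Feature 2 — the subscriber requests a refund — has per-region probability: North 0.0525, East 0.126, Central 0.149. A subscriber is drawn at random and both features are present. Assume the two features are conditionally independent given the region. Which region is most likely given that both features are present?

Unnormalized posteriors (prior × likelihood):
  North: 0.49 × 0.055 × 0.0525 = 0.001414875
  East: 0.42 × 0.09 × 0.126 = 0.0047628
  Central: 0.09 × 0.07 × 0.149 = 0.0009387
Normalizing constant = 0.007116375.
Largest term belongs to East, so East is most probable.

East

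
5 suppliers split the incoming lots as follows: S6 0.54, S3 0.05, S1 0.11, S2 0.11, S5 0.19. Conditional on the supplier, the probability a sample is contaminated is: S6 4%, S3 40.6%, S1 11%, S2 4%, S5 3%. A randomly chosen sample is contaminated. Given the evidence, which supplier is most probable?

Unnormalized posteriors (prior × likelihood):
  S6: 0.54 × 0.04 = 0.0216
  S3: 0.05 × 0.406 = 0.0203
  S1: 0.11 × 0.11 = 0.0121
  S2: 0.11 × 0.04 = 0.0044
  S5: 0.19 × 0.03 = 0.0057
Total = 0.0641.
Largest term belongs to S6, so S6 is most probable.

S6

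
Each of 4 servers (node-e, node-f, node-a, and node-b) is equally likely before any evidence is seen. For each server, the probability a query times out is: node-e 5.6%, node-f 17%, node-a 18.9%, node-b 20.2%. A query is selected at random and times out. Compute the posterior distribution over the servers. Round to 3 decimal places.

node-e 0.091, node-f 0.276, node-a 0.306, node-b 0.327

Since the prior is uniform, the posterior is proportional to the likelihood:
  node-e: 0.056
  node-f: 0.17
  node-a: 0.189
  node-b: 0.202
Total = 0.617.
P(node-e | timeout) = 0.056/0.617 ≈ 0.091
P(node-f | timeout) = 0.17/0.617 ≈ 0.276
P(node-a | timeout) = 0.189/0.617 ≈ 0.306
P(node-b | timeout) = 0.202/0.617 ≈ 0.327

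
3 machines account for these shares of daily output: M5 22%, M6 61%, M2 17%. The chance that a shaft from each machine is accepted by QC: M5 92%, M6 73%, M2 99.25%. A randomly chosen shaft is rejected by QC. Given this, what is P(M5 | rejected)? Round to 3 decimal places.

0.096

Taking complements, P(rejected | each) = M5 0.08, M6 0.27, M2 0.0075.
Unnormalized posteriors (prior × likelihood):
  M5: 0.22 × 0.08 = 0.0176
  M6: 0.61 × 0.27 = 0.1647
  M2: 0.17 × 0.0075 = 0.001275
Normalizing constant = 0.183575.
P(M5 | evidence) = 0.0176 / 0.183575 ≈ 0.096.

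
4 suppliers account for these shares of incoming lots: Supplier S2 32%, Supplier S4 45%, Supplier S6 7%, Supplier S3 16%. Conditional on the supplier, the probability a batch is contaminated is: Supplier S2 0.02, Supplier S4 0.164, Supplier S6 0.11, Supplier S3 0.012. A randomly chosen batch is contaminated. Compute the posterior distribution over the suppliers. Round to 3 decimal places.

By Bayes' rule, posterior ∝ prior × likelihood:
  Supplier S2: 0.32 × 0.02 = 0.0064
  Supplier S4: 0.45 × 0.164 = 0.0738
  Supplier S6: 0.07 × 0.11 = 0.0077
  Supplier S3: 0.16 × 0.012 = 0.00192
Sum = 0.08982.
P(Supplier S2 | contaminated) = 0.0064/0.08982 ≈ 0.071
P(Supplier S4 | contaminated) = 0.0738/0.08982 ≈ 0.822
P(Supplier S6 | contaminated) = 0.0077/0.08982 ≈ 0.086
P(Supplier S3 | contaminated) = 0.00192/0.08982 ≈ 0.021

Supplier S2 0.071, Supplier S4 0.822, Supplier S6 0.086, Supplier S3 0.021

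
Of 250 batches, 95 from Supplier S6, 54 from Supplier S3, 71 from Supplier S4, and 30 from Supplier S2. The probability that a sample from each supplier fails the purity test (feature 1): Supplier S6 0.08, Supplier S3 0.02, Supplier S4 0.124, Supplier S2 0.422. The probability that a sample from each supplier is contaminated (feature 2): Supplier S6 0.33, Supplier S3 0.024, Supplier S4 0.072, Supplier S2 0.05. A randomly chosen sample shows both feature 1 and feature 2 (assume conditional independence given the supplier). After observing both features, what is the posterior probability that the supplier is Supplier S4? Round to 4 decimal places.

0.1668

By Bayes' rule, posterior ∝ prior × likelihood:
  Supplier S6: 0.38 × 0.08 × 0.33 = 0.010032
  Supplier S3: 0.216 × 0.02 × 0.024 = 0.00010368
  Supplier S4: 0.284 × 0.124 × 0.072 = 0.002535552
  Supplier S2: 0.12 × 0.422 × 0.05 = 0.002532
Normalizing constant = 0.015203232.
P(Supplier S4 | evidence) = 0.002535552 / 0.015203232 ≈ 0.1668.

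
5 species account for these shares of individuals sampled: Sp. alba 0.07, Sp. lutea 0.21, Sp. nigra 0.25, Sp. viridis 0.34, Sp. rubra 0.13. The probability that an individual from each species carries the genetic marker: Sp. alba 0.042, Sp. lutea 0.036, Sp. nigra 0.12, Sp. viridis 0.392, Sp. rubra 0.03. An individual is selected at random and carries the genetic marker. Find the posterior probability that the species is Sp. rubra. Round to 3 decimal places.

0.022

Compute prior × likelihood for every hypothesis:
  Sp. alba: 0.07 × 0.042 = 0.00294
  Sp. lutea: 0.21 × 0.036 = 0.00756
  Sp. nigra: 0.25 × 0.12 = 0.03
  Sp. viridis: 0.34 × 0.392 = 0.13328
  Sp. rubra: 0.13 × 0.03 = 0.0039
Total = 0.17768.
P(Sp. rubra | evidence) = 0.0039 / 0.17768 ≈ 0.022.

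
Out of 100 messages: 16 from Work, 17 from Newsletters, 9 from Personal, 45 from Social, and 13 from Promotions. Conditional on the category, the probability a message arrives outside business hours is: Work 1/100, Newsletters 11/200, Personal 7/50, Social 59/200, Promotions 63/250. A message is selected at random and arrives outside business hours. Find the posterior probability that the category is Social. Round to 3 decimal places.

Unnormalized posteriors (prior × likelihood):
  Work: 0.16 × 0.01 = 0.0016
  Newsletters: 0.17 × 0.055 = 0.00935
  Personal: 0.09 × 0.14 = 0.0126
  Social: 0.45 × 0.295 = 0.13275
  Promotions: 0.13 × 0.252 = 0.03276
Total = 0.18906.
P(Social | evidence) = 0.13275 / 0.18906 ≈ 0.702.

0.702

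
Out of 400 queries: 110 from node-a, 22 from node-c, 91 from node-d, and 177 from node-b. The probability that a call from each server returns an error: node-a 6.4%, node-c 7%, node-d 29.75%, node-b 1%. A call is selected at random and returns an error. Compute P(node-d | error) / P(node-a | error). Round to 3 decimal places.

3.846

Compute prior × likelihood for every hypothesis:
  node-a: 0.275 × 0.064 = 0.0176
  node-c: 0.055 × 0.07 = 0.00385
  node-d: 0.2275 × 0.2975 = 0.06768125
  node-b: 0.4425 × 0.01 = 0.004425
Sum = 0.09355625.
The ratio is 0.06768125 / 0.0176 (the normalizer cancels) = 3.846.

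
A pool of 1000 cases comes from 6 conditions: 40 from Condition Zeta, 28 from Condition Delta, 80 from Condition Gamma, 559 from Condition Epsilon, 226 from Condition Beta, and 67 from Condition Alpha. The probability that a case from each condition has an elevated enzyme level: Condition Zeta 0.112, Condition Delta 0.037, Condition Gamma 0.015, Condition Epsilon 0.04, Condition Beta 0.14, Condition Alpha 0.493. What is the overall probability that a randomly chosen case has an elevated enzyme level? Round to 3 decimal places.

Prior × likelihood for each hypothesis:
  Condition Zeta: 0.04 × 0.112 = 0.00448
  Condition Delta: 0.028 × 0.037 = 0.001036
  Condition Gamma: 0.08 × 0.015 = 0.0012
  Condition Epsilon: 0.559 × 0.04 = 0.02236
  Condition Beta: 0.226 × 0.14 = 0.03164
  Condition Alpha: 0.067 × 0.493 = 0.033031
P(elevated) = 0.00448 + 0.001036 + 0.0012 + 0.02236 + 0.03164 + 0.033031 = 0.093747 → 0.094.

0.094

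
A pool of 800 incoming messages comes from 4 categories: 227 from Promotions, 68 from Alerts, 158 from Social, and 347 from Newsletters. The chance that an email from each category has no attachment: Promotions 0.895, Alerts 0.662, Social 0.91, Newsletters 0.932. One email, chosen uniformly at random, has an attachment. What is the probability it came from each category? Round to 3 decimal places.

Promotions 0.282, Alerts 0.272, Social 0.168, Newsletters 0.279

Taking complements, P(attachment | each) = Promotions 0.105, Alerts 0.338, Social 0.09, Newsletters 0.068.
Unnormalized posteriors (prior × likelihood):
  Promotions: 0.28375 × 0.105 = 0.02979375
  Alerts: 0.085 × 0.338 = 0.02873
  Social: 0.1975 × 0.09 = 0.017775
  Newsletters: 0.43375 × 0.068 = 0.029495
Total = 0.10579375.
P(Promotions | attachment) = 0.02979375/0.10579375 ≈ 0.282
P(Alerts | attachment) = 0.02873/0.10579375 ≈ 0.272
P(Social | attachment) = 0.017775/0.10579375 ≈ 0.168
P(Newsletters | attachment) = 0.029495/0.10579375 ≈ 0.279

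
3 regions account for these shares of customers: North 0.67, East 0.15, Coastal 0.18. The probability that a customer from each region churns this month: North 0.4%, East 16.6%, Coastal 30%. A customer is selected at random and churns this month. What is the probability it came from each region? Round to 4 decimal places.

By Bayes' rule, posterior ∝ prior × likelihood:
  North: 0.67 × 0.004 = 0.00268
  East: 0.15 × 0.166 = 0.0249
  Coastal: 0.18 × 0.3 = 0.054
Normalizing constant = 0.08158.
P(North | churn) = 0.00268/0.08158 ≈ 0.0329
P(East | churn) = 0.0249/0.08158 ≈ 0.3052
P(Coastal | churn) = 0.054/0.08158 ≈ 0.6619

North 0.0329, East 0.3052, Coastal 0.6619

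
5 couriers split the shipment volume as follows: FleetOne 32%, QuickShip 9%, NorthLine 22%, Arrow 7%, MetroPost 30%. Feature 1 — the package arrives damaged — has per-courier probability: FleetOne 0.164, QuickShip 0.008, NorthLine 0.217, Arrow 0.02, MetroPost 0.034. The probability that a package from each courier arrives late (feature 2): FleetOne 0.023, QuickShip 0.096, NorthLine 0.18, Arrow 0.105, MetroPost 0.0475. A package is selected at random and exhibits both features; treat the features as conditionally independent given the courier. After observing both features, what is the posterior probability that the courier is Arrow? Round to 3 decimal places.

0.014

Compute prior × likelihood for every hypothesis:
  FleetOne: 0.32 × 0.164 × 0.023 = 0.00120704
  QuickShip: 0.09 × 0.008 × 0.096 = 0.00006912
  NorthLine: 0.22 × 0.217 × 0.18 = 0.0085932
  Arrow: 0.07 × 0.02 × 0.105 = 0.000147
  MetroPost: 0.3 × 0.034 × 0.0475 = 0.0004845
Normalizing constant = 0.01050086.
P(Arrow | evidence) = 0.000147 / 0.01050086 ≈ 0.014.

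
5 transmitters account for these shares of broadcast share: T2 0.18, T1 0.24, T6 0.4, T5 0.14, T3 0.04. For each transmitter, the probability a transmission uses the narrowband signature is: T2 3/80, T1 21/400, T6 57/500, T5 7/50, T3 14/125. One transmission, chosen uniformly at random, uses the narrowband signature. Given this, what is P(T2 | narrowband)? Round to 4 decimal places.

Compute prior × likelihood for every hypothesis:
  T2: 0.18 × 0.0375 = 0.00675
  T1: 0.24 × 0.0525 = 0.0126
  T6: 0.4 × 0.114 = 0.0456
  T5: 0.14 × 0.14 = 0.0196
  T3: 0.04 × 0.112 = 0.00448
Normalizing constant = 0.08903.
P(T2 | evidence) = 0.00675 / 0.08903 ≈ 0.0758.

0.0758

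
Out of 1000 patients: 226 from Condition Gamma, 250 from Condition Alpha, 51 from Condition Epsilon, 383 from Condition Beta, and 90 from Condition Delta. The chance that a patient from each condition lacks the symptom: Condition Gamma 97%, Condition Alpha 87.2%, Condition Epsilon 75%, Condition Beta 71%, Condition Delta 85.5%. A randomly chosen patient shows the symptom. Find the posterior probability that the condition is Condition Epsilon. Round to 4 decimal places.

0.0726

Taking complements, P(symptomatic | each) = Condition Gamma 0.03, Condition Alpha 0.128, Condition Epsilon 0.25, Condition Beta 0.29, Condition Delta 0.145.
By Bayes' rule, posterior ∝ prior × likelihood:
  Condition Gamma: 0.226 × 0.03 = 0.00678
  Condition Alpha: 0.25 × 0.128 = 0.032
  Condition Epsilon: 0.051 × 0.25 = 0.01275
  Condition Beta: 0.383 × 0.29 = 0.11107
  Condition Delta: 0.09 × 0.145 = 0.01305
Total = 0.17565.
P(Condition Epsilon | evidence) = 0.01275 / 0.17565 ≈ 0.0726.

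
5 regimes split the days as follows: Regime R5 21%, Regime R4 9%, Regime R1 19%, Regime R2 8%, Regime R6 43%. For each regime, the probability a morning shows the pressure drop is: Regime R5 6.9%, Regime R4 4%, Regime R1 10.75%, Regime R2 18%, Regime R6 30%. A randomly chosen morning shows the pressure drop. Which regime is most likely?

Regime R6

Unnormalized posteriors (prior × likelihood):
  Regime R5: 0.21 × 0.069 = 0.01449
  Regime R4: 0.09 × 0.04 = 0.0036
  Regime R1: 0.19 × 0.1075 = 0.020425
  Regime R2: 0.08 × 0.18 = 0.0144
  Regime R6: 0.43 × 0.3 = 0.129
Normalizing constant = 0.181915.
Largest term belongs to Regime R6, so Regime R6 is most probable.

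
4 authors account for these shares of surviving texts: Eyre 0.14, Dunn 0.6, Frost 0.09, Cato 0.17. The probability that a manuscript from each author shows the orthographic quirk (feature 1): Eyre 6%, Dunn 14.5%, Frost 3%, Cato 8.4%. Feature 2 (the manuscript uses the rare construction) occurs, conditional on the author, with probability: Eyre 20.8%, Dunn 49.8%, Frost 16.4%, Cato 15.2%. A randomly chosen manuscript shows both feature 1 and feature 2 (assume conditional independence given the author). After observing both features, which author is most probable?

Unnormalized posteriors (prior × likelihood):
  Eyre: 0.14 × 0.06 × 0.208 = 0.0017472
  Dunn: 0.6 × 0.145 × 0.498 = 0.043326
  Frost: 0.09 × 0.03 × 0.164 = 0.0004428
  Cato: 0.17 × 0.084 × 0.152 = 0.00217056
Total = 0.04768656.
Largest term belongs to Dunn, so Dunn is most probable.

Dunn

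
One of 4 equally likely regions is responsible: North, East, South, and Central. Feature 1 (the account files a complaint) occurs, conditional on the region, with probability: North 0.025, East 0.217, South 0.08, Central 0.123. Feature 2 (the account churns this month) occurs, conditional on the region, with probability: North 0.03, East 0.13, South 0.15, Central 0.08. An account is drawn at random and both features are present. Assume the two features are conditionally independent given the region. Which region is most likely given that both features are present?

East

With a uniform prior (1/4 each), posterior ∝ likelihood:
  North: 0.025 × 0.03 = 0.00075
  East: 0.217 × 0.13 = 0.02821
  South: 0.08 × 0.15 = 0.012
  Central: 0.123 × 0.08 = 0.00984
Normalizing constant = 0.0508.
Largest term belongs to East, so East is most probable.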